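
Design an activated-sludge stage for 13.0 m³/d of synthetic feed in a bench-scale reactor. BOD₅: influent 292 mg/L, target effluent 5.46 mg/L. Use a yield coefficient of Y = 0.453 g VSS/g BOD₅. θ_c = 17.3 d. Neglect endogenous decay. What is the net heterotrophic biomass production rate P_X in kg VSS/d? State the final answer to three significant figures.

With endogenous decay neglected, the observed yield equals the true yield: Y_obs = Y = 0.453 g VSS/g BOD₅.
Q·(S₀ − S) = 13.0 × (292 − 5.46) × 10⁻³ = 3.725 kg/d removed.
Biomass produced: P_X = Y_obs·Q·ΔS = 0.4530 × 3.725 ≈ 1.687 kg VSS/d.

P_X ≈ 1.69 kg VSS/d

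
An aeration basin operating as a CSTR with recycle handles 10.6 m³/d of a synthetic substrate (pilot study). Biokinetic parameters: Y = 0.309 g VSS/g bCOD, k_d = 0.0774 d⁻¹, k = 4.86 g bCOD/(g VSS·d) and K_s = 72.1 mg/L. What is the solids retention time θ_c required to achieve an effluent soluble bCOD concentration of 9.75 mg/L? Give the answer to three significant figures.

θ_c ≈ 9.85 d

From 1/θ_c = Y·k·S/(K_s + S) − k_d: Y·k·S/(K_s+S) = 0.309 × 4.86 × 9.75 / (72.1 + 9.75) = 0.1789 d⁻¹.
Then 1/θ_c = μ − k_d = 0.1789 − 0.0774 = 0.1015 d⁻¹, giving θ_c = 9.853 d.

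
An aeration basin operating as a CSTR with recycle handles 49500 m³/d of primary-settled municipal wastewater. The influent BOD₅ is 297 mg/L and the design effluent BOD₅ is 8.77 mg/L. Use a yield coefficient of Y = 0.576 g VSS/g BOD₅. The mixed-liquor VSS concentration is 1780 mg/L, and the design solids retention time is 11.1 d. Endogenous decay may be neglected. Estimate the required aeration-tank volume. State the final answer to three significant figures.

Biomass mass balance (decay neglected): V·X = Y·Q·(S₀ − S)·θ_c, so V = 0.576 × 49500 × (297 − 8.77) × 11.1 / 1780 = 51247 m³.

V ≈ 51200 m³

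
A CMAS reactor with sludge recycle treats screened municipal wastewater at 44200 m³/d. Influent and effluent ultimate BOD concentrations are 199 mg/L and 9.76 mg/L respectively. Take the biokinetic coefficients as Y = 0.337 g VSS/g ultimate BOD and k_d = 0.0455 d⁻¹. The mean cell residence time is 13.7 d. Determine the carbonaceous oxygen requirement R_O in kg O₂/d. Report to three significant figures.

Correct the yield for decay: Y_obs = Y/(1 + k_d θ_c) = 0.337 / (1 + 0.0455 × 13.7) = 0.337 / 1.623 = 0.2076.
Substrate removed = Q·(S₀ − S) = 44200 m³/d × (199 − 9.76) g/m³ = 8.36×10^6 g/d = 8364 kg/d.
Net sludge production P_X = 0.2076 × 8364 = 1736 kg VSS/d.
R_O = Q·(S₀ − S) − 1.42·P_X = 8364 − 1.42 × 1736 = 5899 kg O₂/d.

R_O ≈ 5900 kg O₂/d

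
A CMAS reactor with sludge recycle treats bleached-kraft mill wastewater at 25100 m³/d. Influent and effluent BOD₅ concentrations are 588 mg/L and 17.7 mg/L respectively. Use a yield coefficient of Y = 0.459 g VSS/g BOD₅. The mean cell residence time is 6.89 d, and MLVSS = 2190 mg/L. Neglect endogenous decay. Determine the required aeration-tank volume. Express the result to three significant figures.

Biomass mass balance (decay neglected): V·X = Y·Q·(S₀ − S)·θ_c, so V = 0.459 × 25100 × (588 − 17.7) × 6.89 / 2190 = 20671 m³.

V ≈ 20700 m³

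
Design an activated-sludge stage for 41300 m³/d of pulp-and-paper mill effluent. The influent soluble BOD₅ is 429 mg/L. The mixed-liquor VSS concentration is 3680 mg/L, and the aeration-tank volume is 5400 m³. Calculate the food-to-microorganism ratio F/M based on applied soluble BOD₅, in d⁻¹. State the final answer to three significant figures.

F/M = applied load / biomass = Q·S₀/(V·X) = 41300 × 429 / (5400 × 3680) = 0.8916 d⁻¹.

F/M ≈ 0.892 d⁻¹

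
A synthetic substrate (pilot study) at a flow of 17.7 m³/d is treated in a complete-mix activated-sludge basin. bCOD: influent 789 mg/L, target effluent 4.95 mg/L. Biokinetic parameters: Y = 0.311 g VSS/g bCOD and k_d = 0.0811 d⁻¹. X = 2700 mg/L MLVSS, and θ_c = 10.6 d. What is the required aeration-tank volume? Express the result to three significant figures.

Steady-state biomass mass balance: V·X·(1 + k_d·θ_c) = Y·Q·(S₀ − S)·θ_c, so V = 0.311 × 17.7 × (789 − 4.95) × 10.6 / [2700 × (1 + 0.0811 × 10.6)] = 4.57×10^4 / 5021 = 9.111 m³.

V ≈ 9.11 m³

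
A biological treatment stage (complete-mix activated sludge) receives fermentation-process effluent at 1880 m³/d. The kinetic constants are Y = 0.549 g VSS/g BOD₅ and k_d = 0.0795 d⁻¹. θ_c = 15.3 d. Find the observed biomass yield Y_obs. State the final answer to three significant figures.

Y_obs ≈ 0.248 g VSS/g BOD₅

Observed yield with endogenous decay: Y_obs = Y / (1 + k_d·θ_c) = 0.549 / (1 + 0.0795 × 15.3) = 0.549 / 2.216 = 0.2477 g VSS/g BOD₅.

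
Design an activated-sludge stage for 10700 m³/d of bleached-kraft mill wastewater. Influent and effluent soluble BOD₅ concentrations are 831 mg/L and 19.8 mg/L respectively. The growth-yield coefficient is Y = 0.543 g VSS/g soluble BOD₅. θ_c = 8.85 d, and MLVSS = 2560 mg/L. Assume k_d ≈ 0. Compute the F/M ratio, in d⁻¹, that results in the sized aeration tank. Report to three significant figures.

Biomass mass balance (decay neglected): V·X = Y·Q·(S₀ − S)·θ_c, so V = 0.543 × 10700 × (831 − 19.8) × 8.85 / 2560 = 16294 m³.
F/M = applied load / biomass = Q·S₀/(V·X) = 10700 × 831 / (16294 × 2560) = 0.2132 d⁻¹.

F/M ≈ 0.213 d⁻¹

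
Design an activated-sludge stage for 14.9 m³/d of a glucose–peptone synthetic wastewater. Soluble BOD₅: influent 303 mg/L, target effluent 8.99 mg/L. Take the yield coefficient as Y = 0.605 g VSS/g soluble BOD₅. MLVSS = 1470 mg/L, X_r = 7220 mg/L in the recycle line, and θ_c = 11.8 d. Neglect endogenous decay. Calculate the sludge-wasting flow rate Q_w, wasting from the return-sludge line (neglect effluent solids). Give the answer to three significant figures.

Q_w ≈ 0.367 m³/d

V·X = Y·Q·ΔS·θ_c gives V = 0.605 × 14.9 × (303 − 8.99) × 11.8 / 1470 = 21.27 m³.
θ_c = V·X/(Q_w·X_r) when wasting from the recycle, so Q_w = V·X/(θ_c·X_r) = 21.27 × 1470 / (11.8 × 7220) = 0.3671 m³/d.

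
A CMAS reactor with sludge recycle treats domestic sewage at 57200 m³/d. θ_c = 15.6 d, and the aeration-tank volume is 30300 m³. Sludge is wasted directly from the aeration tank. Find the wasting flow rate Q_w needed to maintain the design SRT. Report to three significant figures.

With mixed-liquor wasting, θ_c = V/Q_w, so Q_w = V/θ_c = 30300/15.6 = 1942 m³/d.

Q_w ≈ 1940 m³/d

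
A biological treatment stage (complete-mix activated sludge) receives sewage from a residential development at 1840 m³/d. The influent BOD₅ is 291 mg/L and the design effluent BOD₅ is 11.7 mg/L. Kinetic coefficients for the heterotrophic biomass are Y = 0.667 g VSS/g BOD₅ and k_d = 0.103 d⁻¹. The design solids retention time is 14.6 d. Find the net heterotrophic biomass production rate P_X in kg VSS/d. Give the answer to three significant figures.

Observed yield with endogenous decay: Y_obs = Y / (1 + k_d·θ_c) = 0.667 / (1 + 0.103 × 14.6) = 0.667 / 2.504 = 0.2664 g VSS/g BOD₅.
Substrate removed = Q·(S₀ − S) = 1840 m³/d × (291 − 11.7) g/m³ = 5.14×10^5 g/d = 513.9 kg/d.
P_X = Y_obs · Q(S₀ − S) = 0.2664 × 513.9 = 136.9 kg VSS/d.

P_X ≈ 137 kg VSS/d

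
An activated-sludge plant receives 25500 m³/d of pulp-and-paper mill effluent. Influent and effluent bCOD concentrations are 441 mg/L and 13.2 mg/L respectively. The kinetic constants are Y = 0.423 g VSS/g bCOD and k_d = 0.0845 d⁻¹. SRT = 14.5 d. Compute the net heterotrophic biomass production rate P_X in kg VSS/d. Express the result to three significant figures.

P_X ≈ 2070 kg VSS/d

Correct the yield for decay: Y_obs = Y/(1 + k_d θ_c) = 0.423 / (1 + 0.0845 × 14.5) = 0.423 / 2.225 = 0.1901.
Q·(S₀ − S) = 25500 × (441 − 13.2) × 10⁻³ = 10909 kg/d removed.
Biomass produced: P_X = Y_obs·Q·ΔS = 0.1901 × 10909 ≈ 2074 kg VSS/d.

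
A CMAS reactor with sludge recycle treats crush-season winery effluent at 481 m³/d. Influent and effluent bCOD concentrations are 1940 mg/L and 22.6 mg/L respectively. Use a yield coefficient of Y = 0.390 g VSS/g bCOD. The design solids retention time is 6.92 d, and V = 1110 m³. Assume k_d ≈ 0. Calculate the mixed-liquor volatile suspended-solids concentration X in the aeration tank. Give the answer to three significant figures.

X ≈ 2240 mg/L

Without decay, X = Y Q (S₀−S) θ_c / V = 0.390 × 481 × (1940 − 22.6) × 6.92 / 1110 = 2242 mg/L.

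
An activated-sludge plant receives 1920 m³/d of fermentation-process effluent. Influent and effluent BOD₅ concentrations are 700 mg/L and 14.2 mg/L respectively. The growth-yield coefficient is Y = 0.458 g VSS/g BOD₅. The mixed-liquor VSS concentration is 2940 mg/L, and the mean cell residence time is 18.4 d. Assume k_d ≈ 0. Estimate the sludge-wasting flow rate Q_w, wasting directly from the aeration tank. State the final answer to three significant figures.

Q_w ≈ 205 m³/d

V·X = Y·Q·ΔS·θ_c gives V = 0.458 × 1920 × (700 − 14.2) × 18.4 / 2940 = 3774 m³.
With mixed-liquor wasting, θ_c = V/Q_w, so Q_w = V/θ_c = 3774/18.4 = 205.1 m³/d.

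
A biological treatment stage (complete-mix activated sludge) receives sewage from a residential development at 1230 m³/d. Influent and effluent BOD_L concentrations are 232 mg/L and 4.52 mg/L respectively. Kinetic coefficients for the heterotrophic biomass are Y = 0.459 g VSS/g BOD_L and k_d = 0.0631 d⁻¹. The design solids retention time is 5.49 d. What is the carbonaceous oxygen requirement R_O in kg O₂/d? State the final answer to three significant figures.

R_O ≈ 144 kg O₂/d

Observed yield with endogenous decay: Y_obs = Y / (1 + k_d·θ_c) = 0.459 / (1 + 0.0631 × 5.49) = 0.459 / 1.346 = 0.3409 g VSS/g BOD_L.
ΔS = 232 − 4.52 = 227.5 mg/L, so the substrate removal rate is 1230 × 227.5/1000 = 279.8 kg BOD_L/d.
P_X = Y_obs·Q·(S₀ − S) = 0.3409 × 279.8 = 95.39 kg VSS/d.
R_O = Q·ΔS − 1.42 P_X = 279.8 − 135.4 = 144.4 kg O₂/d.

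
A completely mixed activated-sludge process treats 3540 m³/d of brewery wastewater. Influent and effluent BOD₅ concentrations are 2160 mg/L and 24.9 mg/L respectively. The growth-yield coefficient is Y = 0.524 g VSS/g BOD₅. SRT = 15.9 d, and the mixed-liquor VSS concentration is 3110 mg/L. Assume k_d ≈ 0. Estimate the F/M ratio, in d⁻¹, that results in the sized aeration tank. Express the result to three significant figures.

V·X = Y·Q·ΔS·θ_c gives V = 0.524 × 3540 × (2160 − 24.9) × 15.9 / 3110 = 20248 m³.
F/M = Q·S₀ / (V·X) = 3540 × 2160 / (20248 × 3110) = 0.1214 g BOD₅·(g VSS·d)⁻¹.

F/M ≈ 0.121 d⁻¹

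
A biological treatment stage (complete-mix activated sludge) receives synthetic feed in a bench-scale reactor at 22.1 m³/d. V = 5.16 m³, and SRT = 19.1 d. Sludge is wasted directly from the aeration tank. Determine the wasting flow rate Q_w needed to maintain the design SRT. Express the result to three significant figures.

Q_w ≈ 0.270 m³/d

For wasting at MLVSS concentration, Q_w = V/θ_c = 5.160/19.1 = 0.2702 m³/d.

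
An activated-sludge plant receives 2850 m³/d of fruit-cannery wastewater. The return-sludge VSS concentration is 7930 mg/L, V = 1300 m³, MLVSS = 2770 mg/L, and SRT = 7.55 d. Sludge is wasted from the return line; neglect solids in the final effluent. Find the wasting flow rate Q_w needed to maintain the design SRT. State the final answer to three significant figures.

Q_w ≈ 60.1 m³/d

Wasting from the return line (neglecting effluent solids): Q_w = V·X / (θ_c·X_r) = 1300 × 2770 / (7.55 × 7930) = 60.15 m³/d.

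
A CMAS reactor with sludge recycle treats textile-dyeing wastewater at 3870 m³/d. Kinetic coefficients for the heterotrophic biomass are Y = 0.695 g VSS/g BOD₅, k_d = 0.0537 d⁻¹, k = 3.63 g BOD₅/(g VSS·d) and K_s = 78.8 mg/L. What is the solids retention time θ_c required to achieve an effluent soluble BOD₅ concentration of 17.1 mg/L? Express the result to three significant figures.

θ_c ≈ 2.52 d

From 1/θ_c = Y·k·S/(K_s + S) − k_d: Y·k·S/(K_s+S) = 0.695 × 3.63 × 17.1 / (78.8 + 17.1) = 0.4499 d⁻¹.
θ_c = 1/(μ − k_d) = 1/(0.4499 − 0.0537) = 1/0.3962 = 2.524 d.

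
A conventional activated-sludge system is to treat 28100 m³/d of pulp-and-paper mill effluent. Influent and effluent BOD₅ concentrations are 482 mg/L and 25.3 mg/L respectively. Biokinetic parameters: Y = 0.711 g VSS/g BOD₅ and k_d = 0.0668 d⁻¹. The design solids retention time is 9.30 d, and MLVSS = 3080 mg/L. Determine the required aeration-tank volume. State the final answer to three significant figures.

V ≈ 17000 m³

Rearranging the biomass balance for a CMAS with decay, V = Y·Q·ΔS·θ_c / [X·(1+k_d θ_c)] = 0.711 × 28100 × (482 − 25.3) × 9.30 / [3080 × (1 + 0.0668 × 9.30)] = 8.49×10^7 / 4993 = 16994 m³.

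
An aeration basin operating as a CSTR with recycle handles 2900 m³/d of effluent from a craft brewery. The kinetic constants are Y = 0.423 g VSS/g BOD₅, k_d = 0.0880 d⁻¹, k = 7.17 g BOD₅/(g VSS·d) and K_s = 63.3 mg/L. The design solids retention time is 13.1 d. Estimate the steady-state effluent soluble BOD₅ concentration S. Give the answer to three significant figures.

S ≈ 3.63 mg/L

From the Monod/SRT balance for a CMAS, S = K_s·(1+k_d θ_c)/[θ_c·(Y k − k_d) − 1] = 63.3 × (1 + 0.0880 × 13.1) / [13.1 × (0.423 × 7.17 − 0.0880) − 1] = 136.3 / 37.58 = 3.626 mg/L.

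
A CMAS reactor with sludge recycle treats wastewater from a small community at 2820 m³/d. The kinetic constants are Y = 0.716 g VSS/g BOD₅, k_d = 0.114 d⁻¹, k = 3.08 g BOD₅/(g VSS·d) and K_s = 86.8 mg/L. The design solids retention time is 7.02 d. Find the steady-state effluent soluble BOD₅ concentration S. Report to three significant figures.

S ≈ 11.4 mg/L

From the Monod/SRT balance for a CMAS, S = K_s·(1+k_d θ_c)/[θ_c·(Y k − k_d) − 1] = 86.8 × (1 + 0.114 × 7.02) / [7.02 × (0.716 × 3.08 − 0.114) − 1] = 156.3 / 13.68 = 11.42 mg/L.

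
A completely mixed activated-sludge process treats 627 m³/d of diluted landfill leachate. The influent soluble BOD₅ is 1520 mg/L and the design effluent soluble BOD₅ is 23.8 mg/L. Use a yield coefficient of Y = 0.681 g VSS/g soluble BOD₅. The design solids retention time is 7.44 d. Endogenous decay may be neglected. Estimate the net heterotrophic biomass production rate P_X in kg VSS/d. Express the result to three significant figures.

P_X ≈ 639 kg VSS/d

With endogenous decay neglected, the observed yield equals the true yield: Y_obs = Y = 0.681 g VSS/g soluble BOD₅.
Substrate removed = Q·(S₀ − S) = 627 m³/d × (1520 − 23.8) g/m³ = 9.38×10^5 g/d = 938.1 kg/d.
So the net sludge growth is P_X = 0.6810 × 938.1 = 638.9 kg VSS/d.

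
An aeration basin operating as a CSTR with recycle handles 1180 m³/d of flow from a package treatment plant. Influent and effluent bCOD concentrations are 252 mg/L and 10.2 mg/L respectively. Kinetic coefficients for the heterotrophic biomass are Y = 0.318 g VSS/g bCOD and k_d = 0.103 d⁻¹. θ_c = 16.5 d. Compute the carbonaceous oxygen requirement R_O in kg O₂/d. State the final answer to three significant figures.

R_O ≈ 238 kg O₂/d

Correct the yield for decay: Y_obs = Y/(1 + k_d θ_c) = 0.318 / (1 + 0.103 × 16.5) = 0.318 / 2.700 = 0.1178.
Q·(S₀ − S) = 1180 × (252 − 10.2) × 10⁻³ = 285.3 kg/d removed.
Biomass synthesised: P_X = Y_obs × 285.3 = 33.61 kg VSS/d.
R_O = Q·ΔS − 1.42 P_X = 285.3 − 47.73 = 237.6 kg O₂/d.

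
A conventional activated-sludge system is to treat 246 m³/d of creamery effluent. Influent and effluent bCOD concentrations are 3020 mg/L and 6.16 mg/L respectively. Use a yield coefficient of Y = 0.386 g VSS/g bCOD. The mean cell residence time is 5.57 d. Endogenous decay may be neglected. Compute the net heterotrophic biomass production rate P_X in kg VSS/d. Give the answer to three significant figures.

No decay correction is needed, so Y_obs = Y = 0.386.
ΔS = 3020 − 6.16 = 3014 mg/L, so the substrate removal rate is 246 × 3014/1000 = 741.4 kg bCOD/d.
Net biomass production P_X = Y_obs × Q·(S₀ − S) = 0.3860 × 741.4 = 286.2 kg VSS/d.

P_X ≈ 286 kg VSS/d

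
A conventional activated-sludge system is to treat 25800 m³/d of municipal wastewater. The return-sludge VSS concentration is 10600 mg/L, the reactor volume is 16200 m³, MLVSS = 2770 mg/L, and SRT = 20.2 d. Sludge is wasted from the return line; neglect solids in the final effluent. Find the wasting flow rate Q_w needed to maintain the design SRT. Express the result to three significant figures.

Q_w ≈ 210 m³/d

Q_w = (V·X)/(θ_c X_r) = 16200 × 2770 / (20.2 × 10600) = 209.6 m³/d.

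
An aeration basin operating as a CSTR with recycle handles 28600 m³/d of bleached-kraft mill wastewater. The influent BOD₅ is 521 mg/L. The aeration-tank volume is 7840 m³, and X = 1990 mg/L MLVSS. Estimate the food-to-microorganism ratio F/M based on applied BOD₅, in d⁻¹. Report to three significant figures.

F/M ≈ 0.955 d⁻¹

F/M = Q·S₀ / (V·X) = 28600 × 521 / (7840 × 1990) = 0.9551 g BOD₅·(g VSS·d)⁻¹.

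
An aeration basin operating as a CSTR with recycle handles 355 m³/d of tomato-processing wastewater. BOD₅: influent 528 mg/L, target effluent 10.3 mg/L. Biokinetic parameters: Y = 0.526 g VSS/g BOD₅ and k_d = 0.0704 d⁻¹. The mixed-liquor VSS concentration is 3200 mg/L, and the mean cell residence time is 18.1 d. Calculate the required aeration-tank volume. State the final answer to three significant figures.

V ≈ 240 m³

Steady-state biomass mass balance: V·X·(1 + k_d·θ_c) = Y·Q·(S₀ − S)·θ_c, so V = 0.526 × 355 × (528 − 10.3) × 18.1 / [3200 × (1 + 0.0704 × 18.1)] = 1.75×10^6 / 7278 = 240.4 m³.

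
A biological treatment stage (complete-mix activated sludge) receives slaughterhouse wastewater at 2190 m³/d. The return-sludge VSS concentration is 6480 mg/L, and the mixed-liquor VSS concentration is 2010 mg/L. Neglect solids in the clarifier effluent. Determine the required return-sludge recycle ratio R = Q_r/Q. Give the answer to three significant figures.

R = Q_r/Q = X/(X_r − X) = 2010 / (6480 − 2010) = 0.4497.

R ≈ 0.450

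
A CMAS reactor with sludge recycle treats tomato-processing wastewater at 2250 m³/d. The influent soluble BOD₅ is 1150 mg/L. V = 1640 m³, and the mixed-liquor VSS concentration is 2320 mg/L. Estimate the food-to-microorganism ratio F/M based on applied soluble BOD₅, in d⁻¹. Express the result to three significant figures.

F/M = applied load / biomass = Q·S₀/(V·X) = 2250 × 1150 / (1640 × 2320) = 0.6801 d⁻¹.

F/M ≈ 0.680 d⁻¹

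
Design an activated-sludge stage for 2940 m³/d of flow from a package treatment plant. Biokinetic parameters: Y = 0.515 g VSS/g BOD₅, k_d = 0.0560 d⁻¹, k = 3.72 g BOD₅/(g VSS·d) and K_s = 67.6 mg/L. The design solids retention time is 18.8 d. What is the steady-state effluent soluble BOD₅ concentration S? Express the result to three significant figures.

S ≈ 4.09 mg/L

Effluent substrate depends only on kinetics and SRT: S = K_s(1 + k_d θ_c) / [θ_c(Yk − k_d) − 1] = 67.6 × (1 + 0.0560 × 18.8) / [18.8 × (0.515 × 3.72 − 0.0560) − 1] = 138.8 / 33.96 = 4.086 mg/L.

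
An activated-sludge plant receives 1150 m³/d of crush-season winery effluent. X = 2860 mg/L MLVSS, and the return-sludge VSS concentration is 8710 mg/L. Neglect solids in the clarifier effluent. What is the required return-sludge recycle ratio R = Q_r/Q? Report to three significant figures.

R ≈ 0.489

Mass balance around the secondary clarifier (neglecting effluent solids): R = X / (X_r − X) = 2860 / (8710 − 2860) = 0.4889.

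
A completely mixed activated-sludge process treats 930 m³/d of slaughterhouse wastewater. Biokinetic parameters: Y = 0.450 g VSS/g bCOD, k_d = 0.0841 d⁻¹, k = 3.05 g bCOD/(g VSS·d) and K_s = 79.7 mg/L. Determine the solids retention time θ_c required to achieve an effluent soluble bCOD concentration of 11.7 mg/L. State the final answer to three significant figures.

θ_c ≈ 10.9 d

At the target effluent, Y k S/(K_s+S) = 0.450×3.05×11.7/91.40 = 0.1757 d⁻¹.
1/θ_c = 0.1757 − 0.0841 = 0.09159 d⁻¹, so θ_c = 10.92 d.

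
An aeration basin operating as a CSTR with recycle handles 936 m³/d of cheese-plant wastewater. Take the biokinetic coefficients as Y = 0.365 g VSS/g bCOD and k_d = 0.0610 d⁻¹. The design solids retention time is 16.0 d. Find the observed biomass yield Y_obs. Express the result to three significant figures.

Observed yield with endogenous decay: Y_obs = Y / (1 + k_d·θ_c) = 0.365 / (1 + 0.0610 × 16.0) = 0.365 / 1.976 = 0.1847 g VSS/g bCOD.

Y_obs ≈ 0.185 g VSS/g bCOD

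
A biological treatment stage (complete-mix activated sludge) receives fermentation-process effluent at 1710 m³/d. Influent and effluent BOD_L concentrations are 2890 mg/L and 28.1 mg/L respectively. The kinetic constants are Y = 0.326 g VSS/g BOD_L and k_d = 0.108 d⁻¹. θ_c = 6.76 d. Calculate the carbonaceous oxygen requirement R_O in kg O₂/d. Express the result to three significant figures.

R_O ≈ 3580 kg O₂/d

The observed yield is Y_obs = Y/(1 + k_d·θ_c) = 0.326 / (1 + 0.108 × 6.76) = 0.326 / 1.730 = 0.1884 g VSS per g BOD_L removed.
Q·(S₀ − S) = 1710 × (2890 − 28.1) × 10⁻³ = 4894 kg/d removed.
Net sludge production P_X = 0.1884 × 4894 = 922.2 kg VSS/d.
R_O = Q·ΔS − 1.42 P_X = 4894 − 1309 = 3584 kg O₂/d.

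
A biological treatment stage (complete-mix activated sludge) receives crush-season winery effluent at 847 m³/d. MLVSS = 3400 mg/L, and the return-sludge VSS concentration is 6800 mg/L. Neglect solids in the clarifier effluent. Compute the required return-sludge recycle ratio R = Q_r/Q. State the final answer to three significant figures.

Mass balance around the secondary clarifier (neglecting effluent solids): R = X / (X_r − X) = 3400 / (6800 − 3400) = 1.000.

R ≈ 1.00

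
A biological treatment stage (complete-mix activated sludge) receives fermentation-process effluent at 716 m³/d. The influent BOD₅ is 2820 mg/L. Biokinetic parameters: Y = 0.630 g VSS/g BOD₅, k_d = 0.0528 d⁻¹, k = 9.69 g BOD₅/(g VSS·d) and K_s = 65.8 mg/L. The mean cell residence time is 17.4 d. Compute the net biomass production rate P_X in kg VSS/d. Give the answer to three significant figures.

P_X ≈ 663 kg VSS/d

Effluent substrate depends only on kinetics and SRT: S = K_s(1 + k_d θ_c) / [θ_c(Yk − k_d) − 1] = 65.8 × (1 + 0.0528 × 17.4) / [17.4 × (0.630 × 9.69 − 0.0528) − 1] = 126.3 / 104.3 = 1.210 mg/L.
Y_obs = Y / (1 + k_d θ_c) = 0.630 / (1 + 0.0528 × 17.4) = 0.630 / 1.919 = 0.3283.
Q·(S₀ − S) = 716 × (2820 − 1.21) × 10⁻³ = 2018 kg/d removed.
P_X = Y_obs · Q(S₀ − S) = 0.3283 × 2018 = 662.7 kg VSS/d.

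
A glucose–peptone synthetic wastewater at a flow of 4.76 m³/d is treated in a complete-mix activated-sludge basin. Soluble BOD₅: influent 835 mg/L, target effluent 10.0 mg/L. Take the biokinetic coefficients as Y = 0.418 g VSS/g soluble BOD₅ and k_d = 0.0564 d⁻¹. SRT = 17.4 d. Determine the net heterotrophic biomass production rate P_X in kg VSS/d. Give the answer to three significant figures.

P_X ≈ 0.828 kg VSS/d

Correct the yield for decay: Y_obs = Y/(1 + k_d θ_c) = 0.418 / (1 + 0.0564 × 17.4) = 0.418 / 1.981 = 0.2110.
ΔS = 835 − 10.0 = 825.0 mg/L, so the substrate removal rate is 4.76 × 825.0/1000 = 3.927 kg soluble BOD₅/d.
Biomass produced: P_X = Y_obs·Q·ΔS = 0.2110 × 3.927 ≈ 0.8285 kg VSS/d.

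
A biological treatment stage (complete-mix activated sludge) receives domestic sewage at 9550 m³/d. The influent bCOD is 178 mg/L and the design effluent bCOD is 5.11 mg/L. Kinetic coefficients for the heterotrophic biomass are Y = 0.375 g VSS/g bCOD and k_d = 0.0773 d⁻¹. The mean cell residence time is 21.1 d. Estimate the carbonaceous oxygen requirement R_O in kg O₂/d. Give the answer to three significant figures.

R_O ≈ 1320 kg O₂/d

Observed yield with endogenous decay: Y_obs = Y / (1 + k_d·θ_c) = 0.375 / (1 + 0.0773 × 21.1) = 0.375 / 2.631 = 0.1425 g VSS/g bCOD.
Substrate removed = Q·(S₀ − S) = 9550 m³/d × (178 − 5.11) g/m³ = 1.65×10^6 g/d = 1651 kg/d.
Biomass synthesised: P_X = Y_obs × 1651 = 235.3 kg VSS/d.
R_O = Q·ΔS − 1.42 P_X = 1651 − 334.2 = 1317 kg O₂/d.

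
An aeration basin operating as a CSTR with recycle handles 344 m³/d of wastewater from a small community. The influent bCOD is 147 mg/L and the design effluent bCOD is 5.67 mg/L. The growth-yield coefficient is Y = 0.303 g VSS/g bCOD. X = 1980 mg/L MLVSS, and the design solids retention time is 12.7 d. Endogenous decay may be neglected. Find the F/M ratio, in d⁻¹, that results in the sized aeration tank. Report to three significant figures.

F/M ≈ 0.270 d⁻¹

With k_d = 0 the design equation reduces to V = Y Q (S₀−S) θ_c / X = 0.303 × 344 × (147 − 5.67) × 12.7 / 1980 = 94.49 m³.
F/M = Q·S₀ / (V·X) = 344 × 147 / (94.49 × 1980) = 0.2703 g bCOD·(g VSS·d)⁻¹.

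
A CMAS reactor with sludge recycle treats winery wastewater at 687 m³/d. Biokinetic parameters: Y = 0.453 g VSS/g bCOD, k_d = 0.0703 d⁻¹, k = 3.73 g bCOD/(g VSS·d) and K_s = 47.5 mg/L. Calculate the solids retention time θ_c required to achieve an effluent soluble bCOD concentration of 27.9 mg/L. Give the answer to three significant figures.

θ_c ≈ 1.80 d

From 1/θ_c = Y·k·S/(K_s + S) − k_d: Y·k·S/(K_s+S) = 0.453 × 3.73 × 27.9 / (47.5 + 27.9) = 0.6252 d⁻¹.
θ_c = 1/(μ − k_d) = 1/(0.6252 − 0.0703) = 1/0.5549 = 1.802 d.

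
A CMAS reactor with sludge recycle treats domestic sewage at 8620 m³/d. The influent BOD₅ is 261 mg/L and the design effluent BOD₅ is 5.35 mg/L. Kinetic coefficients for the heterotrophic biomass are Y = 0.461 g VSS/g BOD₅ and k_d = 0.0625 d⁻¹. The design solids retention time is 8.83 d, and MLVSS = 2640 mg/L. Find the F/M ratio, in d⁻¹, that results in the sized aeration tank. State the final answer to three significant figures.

Steady-state biomass mass balance: V·X·(1 + k_d·θ_c) = Y·Q·(S₀ − S)·θ_c, so V = 0.461 × 8620 × (261 − 5.35) × 8.83 / [2640 × (1 + 0.0625 × 8.83)] = 8.97×10^6 / 4097 = 2190 m³.
F/M = applied load / biomass = Q·S₀/(V·X) = 8620 × 261 / (2190 × 2640) = 0.3892 d⁻¹.

F/M ≈ 0.389 d⁻¹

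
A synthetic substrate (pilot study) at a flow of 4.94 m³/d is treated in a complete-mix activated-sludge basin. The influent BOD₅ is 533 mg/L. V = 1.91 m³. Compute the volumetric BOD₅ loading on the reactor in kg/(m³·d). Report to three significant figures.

Volumetric loading L_v = Q·S₀ / V = 4.94 × 533 g/m³ / 1.910 m³ = 1379 g/(m³·d) = 1.379 kg BOD₅/(m³·d).

L_v ≈ 1.38 kg BOD₅/(m³·d)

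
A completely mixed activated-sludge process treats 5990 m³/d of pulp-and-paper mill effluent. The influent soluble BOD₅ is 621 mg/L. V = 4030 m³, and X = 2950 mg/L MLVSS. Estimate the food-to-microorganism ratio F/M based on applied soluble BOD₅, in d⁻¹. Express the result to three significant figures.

F/M ≈ 0.313 d⁻¹

F/M = applied load / biomass = Q·S₀/(V·X) = 5990 × 621 / (4030 × 2950) = 0.3129 d⁻¹.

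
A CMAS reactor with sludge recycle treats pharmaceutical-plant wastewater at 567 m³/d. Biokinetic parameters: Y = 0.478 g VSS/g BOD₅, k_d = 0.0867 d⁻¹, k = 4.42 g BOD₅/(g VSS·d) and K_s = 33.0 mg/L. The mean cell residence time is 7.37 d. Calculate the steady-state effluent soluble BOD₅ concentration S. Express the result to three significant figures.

S ≈ 3.88 mg/L

From the Monod/SRT balance for a CMAS, S = K_s·(1+k_d θ_c)/[θ_c·(Y k − k_d) − 1] = 33.0 × (1 + 0.0867 × 7.37) / [7.37 × (0.478 × 4.42 − 0.0867) − 1] = 54.09 / 13.93 = 3.882 mg/L.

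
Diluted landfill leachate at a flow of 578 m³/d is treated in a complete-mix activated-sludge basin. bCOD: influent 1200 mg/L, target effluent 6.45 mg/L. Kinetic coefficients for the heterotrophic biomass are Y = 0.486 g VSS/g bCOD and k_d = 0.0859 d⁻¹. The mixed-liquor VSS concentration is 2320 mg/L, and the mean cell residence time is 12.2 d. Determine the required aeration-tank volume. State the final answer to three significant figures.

V ≈ 861 m³

Steady-state biomass mass balance: V·X·(1 + k_d·θ_c) = Y·Q·(S₀ − S)·θ_c, so V = 0.486 × 578 × (1200 − 6.45) × 12.2 / [2320 × (1 + 0.0859 × 12.2)] = 4.09×10^6 / 4751 = 860.9 m³.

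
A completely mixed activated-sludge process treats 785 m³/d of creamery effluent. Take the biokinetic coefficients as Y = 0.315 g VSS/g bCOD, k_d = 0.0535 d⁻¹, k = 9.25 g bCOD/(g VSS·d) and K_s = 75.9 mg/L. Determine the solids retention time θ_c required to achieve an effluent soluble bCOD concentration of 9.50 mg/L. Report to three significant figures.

At the target effluent, Y k S/(K_s+S) = 0.315×9.25×9.50/85.40 = 0.3241 d⁻¹.
1/θ_c = 0.3241 − 0.0535 = 0.2706 d⁻¹, so θ_c = 3.695 d.

θ_c ≈ 3.70 d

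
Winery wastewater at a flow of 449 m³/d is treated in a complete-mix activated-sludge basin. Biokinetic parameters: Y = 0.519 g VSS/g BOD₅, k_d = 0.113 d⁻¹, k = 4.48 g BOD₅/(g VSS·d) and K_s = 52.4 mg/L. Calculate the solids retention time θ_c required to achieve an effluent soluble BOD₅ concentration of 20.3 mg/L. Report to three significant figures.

Specific growth rate at S = 20.3 mg/L: μ = YkS/(K_s+S) = 0.519·4.48·20.3/(52.4+20.3) = 0.6492 d⁻¹.
Then 1/θ_c = μ − k_d = 0.6492 − 0.113 = 0.5362 d⁻¹, giving θ_c = 1.865 d.

θ_c ≈ 1.86 d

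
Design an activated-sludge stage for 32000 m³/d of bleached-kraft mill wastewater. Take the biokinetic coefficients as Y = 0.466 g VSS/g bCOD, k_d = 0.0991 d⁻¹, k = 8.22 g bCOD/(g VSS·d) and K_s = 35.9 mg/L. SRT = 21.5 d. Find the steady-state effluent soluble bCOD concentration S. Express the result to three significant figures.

S ≈ 1.42 mg/L

Effluent substrate depends only on kinetics and SRT: S = K_s(1 + k_d θ_c) / [θ_c(Yk − k_d) − 1] = 35.9 × (1 + 0.0991 × 21.5) / [21.5 × (0.466 × 8.22 − 0.0991) − 1] = 112.4 / 79.23 = 1.419 mg/L.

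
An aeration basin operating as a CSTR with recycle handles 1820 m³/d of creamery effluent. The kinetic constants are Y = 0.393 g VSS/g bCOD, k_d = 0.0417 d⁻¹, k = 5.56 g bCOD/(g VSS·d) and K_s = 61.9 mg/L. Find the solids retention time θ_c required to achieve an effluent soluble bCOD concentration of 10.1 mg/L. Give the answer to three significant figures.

From 1/θ_c = Y·k·S/(K_s + S) − k_d: Y·k·S/(K_s+S) = 0.393 × 5.56 × 10.1 / (61.9 + 10.1) = 0.3065 d⁻¹.
1/θ_c = 0.3065 − 0.0417 = 0.2648 d⁻¹, so θ_c = 3.776 d.

θ_c ≈ 3.78 d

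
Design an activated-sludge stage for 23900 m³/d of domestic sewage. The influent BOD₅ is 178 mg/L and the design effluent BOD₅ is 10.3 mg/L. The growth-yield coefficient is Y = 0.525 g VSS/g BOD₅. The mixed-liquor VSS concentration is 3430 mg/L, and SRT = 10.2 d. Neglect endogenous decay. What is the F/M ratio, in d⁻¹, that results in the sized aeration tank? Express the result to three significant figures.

F/M ≈ 0.198 d⁻¹

With k_d = 0 the design equation reduces to V = Y Q (S₀−S) θ_c / X = 0.525 × 23900 × (178 − 10.3) × 10.2 / 3430 = 6257 m³.
F/M = Q·S₀ / (V·X) = 23900 × 178 / (6257 × 3430) = 0.1982 g BOD₅·(g VSS·d)⁻¹.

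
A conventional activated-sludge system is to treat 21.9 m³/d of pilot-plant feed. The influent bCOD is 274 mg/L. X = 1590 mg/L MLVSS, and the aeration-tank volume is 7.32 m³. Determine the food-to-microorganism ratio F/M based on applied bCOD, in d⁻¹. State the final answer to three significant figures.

F/M ≈ 0.516 d⁻¹

F/M = Q·S₀ / (V·X) = 21.9 × 274 / (7.320 × 1590) = 0.5156 g bCOD·(g VSS·d)⁻¹.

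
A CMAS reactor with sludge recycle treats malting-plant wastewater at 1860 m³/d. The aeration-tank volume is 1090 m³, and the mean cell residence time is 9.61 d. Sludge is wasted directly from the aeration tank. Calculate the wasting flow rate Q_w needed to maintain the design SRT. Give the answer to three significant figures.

Q_w ≈ 113 m³/d

For wasting at MLVSS concentration, Q_w = V/θ_c = 1090/9.61 = 113.4 m³/d.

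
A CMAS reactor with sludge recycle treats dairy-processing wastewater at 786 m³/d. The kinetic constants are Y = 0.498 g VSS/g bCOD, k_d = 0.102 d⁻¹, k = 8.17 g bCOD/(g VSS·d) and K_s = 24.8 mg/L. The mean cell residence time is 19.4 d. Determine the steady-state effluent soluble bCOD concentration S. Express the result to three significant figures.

S ≈ 0.973 mg/L

Effluent substrate depends only on kinetics and SRT: S = K_s(1 + k_d θ_c) / [θ_c(Yk − k_d) − 1] = 24.8 × (1 + 0.102 × 19.4) / [19.4 × (0.498 × 8.17 − 0.102) − 1] = 73.87 / 75.95 = 0.9726 mg/L.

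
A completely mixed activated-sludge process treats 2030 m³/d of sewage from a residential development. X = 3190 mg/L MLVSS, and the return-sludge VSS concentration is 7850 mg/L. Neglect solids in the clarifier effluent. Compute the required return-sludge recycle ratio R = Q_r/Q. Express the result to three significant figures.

R ≈ 0.685

Mass balance around the secondary clarifier (neglecting effluent solids): R = X / (X_r − X) = 3190 / (7850 − 3190) = 0.6845.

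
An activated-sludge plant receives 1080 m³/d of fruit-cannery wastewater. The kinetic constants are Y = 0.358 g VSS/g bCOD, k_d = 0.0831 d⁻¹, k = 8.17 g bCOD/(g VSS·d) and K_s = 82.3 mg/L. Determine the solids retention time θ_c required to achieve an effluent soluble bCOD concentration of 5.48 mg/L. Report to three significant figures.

From 1/θ_c = Y·k·S/(K_s + S) − k_d: Y·k·S/(K_s+S) = 0.358 × 8.17 × 5.48 / (82.3 + 5.48) = 0.1826 d⁻¹.
θ_c = 1/(μ − k_d) = 1/(0.1826 − 0.0831) = 1/0.09950 = 10.05 d.

θ_c ≈ 10.1 d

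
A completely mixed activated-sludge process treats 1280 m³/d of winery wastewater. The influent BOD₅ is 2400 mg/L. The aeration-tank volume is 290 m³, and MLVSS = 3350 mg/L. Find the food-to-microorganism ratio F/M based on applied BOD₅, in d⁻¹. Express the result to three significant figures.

F/M ≈ 3.16 d⁻¹

F/M = applied load / biomass = Q·S₀/(V·X) = 1280 × 2400 / (290.0 × 3350) = 3.162 d⁻¹.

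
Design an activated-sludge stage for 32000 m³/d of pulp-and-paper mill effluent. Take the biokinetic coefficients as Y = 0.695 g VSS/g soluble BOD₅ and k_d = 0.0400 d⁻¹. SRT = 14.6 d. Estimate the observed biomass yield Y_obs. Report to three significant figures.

Y_obs = Y / (1 + k_d θ_c) = 0.695 / (1 + 0.0400 × 14.6) = 0.695 / 1.584 = 0.4388.

Y_obs ≈ 0.439 g VSS/g soluble BOD₅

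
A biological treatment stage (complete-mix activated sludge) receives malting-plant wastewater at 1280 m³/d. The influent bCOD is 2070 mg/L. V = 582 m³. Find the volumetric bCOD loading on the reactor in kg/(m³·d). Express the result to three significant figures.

L_v ≈ 4.55 kg bCOD/(m³·d)

Volumetric loading L_v = Q·S₀ / V = 1280 × 2070 g/m³ / 582.0 m³ = 4553 g/(m³·d) = 4.553 kg bCOD/(m³·d).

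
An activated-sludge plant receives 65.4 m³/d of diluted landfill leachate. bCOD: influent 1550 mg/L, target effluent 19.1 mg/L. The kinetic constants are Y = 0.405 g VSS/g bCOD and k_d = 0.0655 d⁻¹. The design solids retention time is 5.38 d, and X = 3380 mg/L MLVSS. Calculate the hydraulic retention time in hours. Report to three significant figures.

τ ≈ 17.5 h

From the SRT design equation V = Y Q (S₀−S) θ_c / [X (1 + k_d θ_c)] = 0.405 × 65.4 × (1550 − 19.1) × 5.38 / [3380 × (1 + 0.0655 × 5.38)] = 2.18×10^5 / 4571 = 47.72 m³.
τ = V/Q = 47.72/65.4 = 0.7297 d, or 17.51 h.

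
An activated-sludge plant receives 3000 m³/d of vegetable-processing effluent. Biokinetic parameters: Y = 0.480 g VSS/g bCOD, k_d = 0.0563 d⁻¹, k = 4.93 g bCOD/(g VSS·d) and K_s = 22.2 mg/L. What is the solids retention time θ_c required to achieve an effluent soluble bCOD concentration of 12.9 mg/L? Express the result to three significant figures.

At the target effluent, Y k S/(K_s+S) = 0.480×4.93×12.9/35.10 = 0.8697 d⁻¹.
θ_c = 1/(μ − k_d) = 1/(0.8697 − 0.0563) = 1/0.8134 = 1.229 d.

θ_c ≈ 1.23 d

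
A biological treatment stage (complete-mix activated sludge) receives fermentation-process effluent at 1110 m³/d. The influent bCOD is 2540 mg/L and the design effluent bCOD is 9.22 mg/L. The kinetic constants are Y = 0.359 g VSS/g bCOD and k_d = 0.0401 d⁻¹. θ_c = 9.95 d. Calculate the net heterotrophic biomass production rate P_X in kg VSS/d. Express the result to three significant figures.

P_X ≈ 721 kg VSS/d

Observed yield with endogenous decay: Y_obs = Y / (1 + k_d·θ_c) = 0.359 / (1 + 0.0401 × 9.95) = 0.359 / 1.399 = 0.2566 g VSS/g bCOD.
Substrate removed = Q·(S₀ − S) = 1110 m³/d × (2540 − 9.22) g/m³ = 2.81×10^6 g/d = 2809 kg/d.
So the net sludge growth is P_X = 0.2566 × 2809 = 720.9 kg VSS/d.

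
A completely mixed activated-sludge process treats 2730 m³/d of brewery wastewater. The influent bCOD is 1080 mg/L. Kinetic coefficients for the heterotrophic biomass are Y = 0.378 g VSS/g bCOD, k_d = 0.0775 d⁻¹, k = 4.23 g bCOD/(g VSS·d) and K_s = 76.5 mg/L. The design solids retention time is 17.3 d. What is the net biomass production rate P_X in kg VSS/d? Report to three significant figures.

Effluent substrate depends only on kinetics and SRT: S = K_s(1 + k_d θ_c) / [θ_c(Yk − k_d) − 1] = 76.5 × (1 + 0.0775 × 17.3) / [17.3 × (0.378 × 4.23 − 0.0775) − 1] = 179.1 / 25.32 = 7.072 mg/L.
Observed yield with endogenous decay: Y_obs = Y / (1 + k_d·θ_c) = 0.378 / (1 + 0.0775 × 17.3) = 0.378 / 2.341 = 0.1615 g VSS/g bCOD.
Substrate removed = Q·(S₀ − S) = 2730 m³/d × (1080 − 7.07) g/m³ = 2.93×10^6 g/d = 2929 kg/d.
Net biomass production P_X = Y_obs × Q·(S₀ − S) = 0.1615 × 2929 = 473.0 kg VSS/d.

P_X ≈ 473 kg VSS/d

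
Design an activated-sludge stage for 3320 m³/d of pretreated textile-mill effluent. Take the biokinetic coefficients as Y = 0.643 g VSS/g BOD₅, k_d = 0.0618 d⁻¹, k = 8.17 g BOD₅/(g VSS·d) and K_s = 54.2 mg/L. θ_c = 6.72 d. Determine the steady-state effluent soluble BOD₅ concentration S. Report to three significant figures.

S ≈ 2.26 mg/L

From the Monod/SRT balance for a CMAS, S = K_s·(1+k_d θ_c)/[θ_c·(Y k − k_d) − 1] = 54.2 × (1 + 0.0618 × 6.72) / [6.72 × (0.643 × 8.17 − 0.0618) − 1] = 76.71 / 33.89 = 2.264 mg/L.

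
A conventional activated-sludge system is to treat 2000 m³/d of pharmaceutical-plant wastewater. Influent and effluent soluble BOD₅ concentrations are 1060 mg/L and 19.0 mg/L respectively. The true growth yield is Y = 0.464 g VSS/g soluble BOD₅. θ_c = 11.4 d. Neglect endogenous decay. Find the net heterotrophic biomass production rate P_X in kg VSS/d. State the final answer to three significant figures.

No decay correction is needed, so Y_obs = Y = 0.464.
Mass of soluble BOD₅ removed per day: Q(S₀ − S) = 2000 × 1041 g/m³ = 2082 kg/d.
P_X = Y_obs · Q(S₀ − S) = 0.4640 × 2082 = 966.0 kg VSS/d.

P_X ≈ 966 kg VSS/d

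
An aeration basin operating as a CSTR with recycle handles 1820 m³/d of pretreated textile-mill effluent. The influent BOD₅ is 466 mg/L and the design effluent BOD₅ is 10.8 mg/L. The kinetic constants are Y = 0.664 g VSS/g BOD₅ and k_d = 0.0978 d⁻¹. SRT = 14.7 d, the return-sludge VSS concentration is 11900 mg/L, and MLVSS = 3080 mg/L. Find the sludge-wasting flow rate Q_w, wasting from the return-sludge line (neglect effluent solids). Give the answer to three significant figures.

From the SRT design equation V = Y Q (S₀−S) θ_c / [X (1 + k_d θ_c)] = 0.664 × 1820 × (466 − 10.8) × 14.7 / [3080 × (1 + 0.0978 × 14.7)] = 8.09×10^6 / 7508 = 1077 m³.
Wasting from the return line (neglecting effluent solids): Q_w = V·X / (θ_c·X_r) = 1077 × 3080 / (14.7 × 11900) = 18.96 m³/d.

Q_w ≈ 19.0 m³/d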